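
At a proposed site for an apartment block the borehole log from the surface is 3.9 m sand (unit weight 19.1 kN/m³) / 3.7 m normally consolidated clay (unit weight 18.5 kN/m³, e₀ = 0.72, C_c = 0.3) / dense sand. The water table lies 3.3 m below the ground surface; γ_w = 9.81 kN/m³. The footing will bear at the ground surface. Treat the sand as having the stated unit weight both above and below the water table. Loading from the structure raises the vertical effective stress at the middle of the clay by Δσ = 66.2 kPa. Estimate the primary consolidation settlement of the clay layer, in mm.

S_c ≈ 162 mm

Mid-depth of clay below the ground surface: z = 3.9 + 3.7/2 = 5.75 m.
Total vertical stress at mid-clay: σ_v = 19.1×3.9 + 18.5×1.85 = 108.72 kPa.
Pore pressure: u = 9.81×(5.75 − 3.3) = 24.035 kPa.
Initial effective stress: σ'_0 = σ_v − u = 108.72 − 24.035 = 84.685 kPa.
Final effective stress: σ'_f = σ'_0 + Δσ = 84.685 + 66.2 = 150.88 kPa.
Normally consolidated clay, so the full stress increment lies on the virgin compression line:
S_c = C_c·H/(1+e₀)·log₁₀(σ'_f/σ'_0) = 0.3×3.7/(1+0.72)×log₁₀(150.88/84.685)
    = 0.64535 × 0.25083 = 0.1619 m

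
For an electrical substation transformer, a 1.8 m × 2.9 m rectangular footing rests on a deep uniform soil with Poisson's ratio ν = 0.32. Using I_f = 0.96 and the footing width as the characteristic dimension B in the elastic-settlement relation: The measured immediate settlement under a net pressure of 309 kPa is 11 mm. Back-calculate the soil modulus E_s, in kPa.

S_e = q·B·(1−ν²)/E_s · I_f  ⇒  E_s = q·B·(1−ν²)·I_f / S_e.
E_s = 309 × 1.8 × 0.8976 × 0.96 / 0.011 = 43570 kPa

E_s ≈ 43600 kPa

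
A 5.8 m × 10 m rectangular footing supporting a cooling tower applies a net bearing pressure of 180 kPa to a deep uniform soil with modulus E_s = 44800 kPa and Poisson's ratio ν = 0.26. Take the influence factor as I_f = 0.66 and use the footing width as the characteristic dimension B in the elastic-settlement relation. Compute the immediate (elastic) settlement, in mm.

S_e ≈ 14.3 mm

Immediate (elastic) settlement: S_e = q·B·(1−ν²)/E_s · I_f.
S_e = 180 × 5.8 × (1 − 0.26²) / 44800 × 0.66
    = 180 × 5.8 × 0.9324 / 44800 × 0.66
    = 0.01434 m = 14.34 mm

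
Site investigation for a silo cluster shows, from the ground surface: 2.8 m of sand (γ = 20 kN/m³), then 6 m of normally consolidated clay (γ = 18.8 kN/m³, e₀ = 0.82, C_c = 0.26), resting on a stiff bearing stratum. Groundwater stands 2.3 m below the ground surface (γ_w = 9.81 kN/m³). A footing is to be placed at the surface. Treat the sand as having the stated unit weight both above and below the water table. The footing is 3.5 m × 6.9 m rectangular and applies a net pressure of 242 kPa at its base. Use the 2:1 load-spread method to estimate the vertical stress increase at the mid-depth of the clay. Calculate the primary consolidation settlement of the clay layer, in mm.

S_c ≈ 183 mm

Mid-depth of clay below the ground surface: z = 2.8 + 6/2 = 5.8 m.
Total vertical stress at mid-clay: σ_v = 20×2.8 + 18.8×3 = 112.4 kPa.
Pore pressure: u = 9.81×(5.8 − 2.3) = 34.335 kPa.
Initial effective stress: σ'_0 = σ_v − u = 112.4 − 34.335 = 78.065 kPa.
Stress increase at mid-clay by the 2:1 spreading method:
Δσ = qBL/((B+z)(L+z)) = 242×3.5×6.9/((3.5+5.8)(6.9+5.8)) = 49.482 kPa
Final effective stress: σ'_f = σ'_0 + Δσ = 78.065 + 49.482 = 127.55 kPa.
Normally consolidated clay, so the full stress increment lies on the virgin compression line:
S_c = C_c·H/(1+e₀)·log₁₀(σ'_f/σ'_0) = 0.26×6/(1+0.82)×log₁₀(127.55/78.065)
    = 0.85714 × 0.21322 = 0.1828 m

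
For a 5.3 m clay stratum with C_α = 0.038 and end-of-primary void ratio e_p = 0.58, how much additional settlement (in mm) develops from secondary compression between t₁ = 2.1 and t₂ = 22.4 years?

Secondary compression: S_s = C_α·H/(1+e_p)·log₁₀(t₂/t₁)
S_s = 0.038×5.3/(1+0.58)×log₁₀(22.4/2.1)
    = 0.1275 × 1.028 = 0.131 m

S_s ≈ 131 mm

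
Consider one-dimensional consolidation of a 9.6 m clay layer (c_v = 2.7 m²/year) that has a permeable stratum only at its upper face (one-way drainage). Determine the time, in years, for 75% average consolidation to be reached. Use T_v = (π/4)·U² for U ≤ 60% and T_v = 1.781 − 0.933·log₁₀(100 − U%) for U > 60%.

t ≈ 16.3 years

Drainage path length: H_d = H = 9.6 m (single drainage).
U > 60%: T_v = 1.781 − 0.933·log₁₀(100 − 75) = 0.47672.
t = T_v·H_d²/c_v = 0.47672×9.6²/2.7 = 16.27 years.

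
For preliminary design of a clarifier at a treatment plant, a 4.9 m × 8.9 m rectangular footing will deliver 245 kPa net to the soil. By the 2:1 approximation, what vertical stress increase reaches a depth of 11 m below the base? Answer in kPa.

By the 2:1 method the load spreads at 1 horizontal : 2 vertical, so at depth z the loaded area has grown by z in each plan dimension:
Δσ = qBL/((B+z)(L+z)) = 245×4.9×8.9/((4.9+11)(8.9+11)) = 33.768 kPa

Δσ_z ≈ 33.8 kPa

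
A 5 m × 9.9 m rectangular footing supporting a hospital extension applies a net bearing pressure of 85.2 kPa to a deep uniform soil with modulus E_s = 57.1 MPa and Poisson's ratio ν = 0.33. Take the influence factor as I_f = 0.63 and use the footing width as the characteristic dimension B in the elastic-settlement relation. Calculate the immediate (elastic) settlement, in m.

Immediate (elastic) settlement: S_e = q·B·(1−ν²)/E_s · I_f.
E_s = 57.1 MPa = 57100 kPa.
S_e = 85.2 × 5 × (1 − 0.33²) / 57100 × 0.63
    = 85.2 × 5 × 0.8911 / 57100 × 0.63
    = 0.004188 m

S_e ≈ 0.00419 m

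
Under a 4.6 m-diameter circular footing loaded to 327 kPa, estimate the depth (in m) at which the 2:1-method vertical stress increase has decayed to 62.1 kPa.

z ≈ 5.96 m

2:1 spreading — at depth z the loaded area has grown by z in each plan dimension:
qD²/(D+z)² = Δσ_z ⇒ z = D(√(q/Δσ_z) − 1) = 4.6×(√(327/62.1) − 1) = 5.956 m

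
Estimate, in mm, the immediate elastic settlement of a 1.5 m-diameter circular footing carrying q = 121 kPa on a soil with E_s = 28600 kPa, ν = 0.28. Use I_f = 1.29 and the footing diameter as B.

Immediate (elastic) settlement: S_e = q·B·(1−ν²)/E_s · I_f.
S_e = 121 × 1.5 × (1 − 0.28²) / 28600 × 1.29
    = 121 × 1.5 × 0.9216 / 28600 × 1.29
    = 0.007545 m = 7.545 mm

S_e ≈ 7.54 mm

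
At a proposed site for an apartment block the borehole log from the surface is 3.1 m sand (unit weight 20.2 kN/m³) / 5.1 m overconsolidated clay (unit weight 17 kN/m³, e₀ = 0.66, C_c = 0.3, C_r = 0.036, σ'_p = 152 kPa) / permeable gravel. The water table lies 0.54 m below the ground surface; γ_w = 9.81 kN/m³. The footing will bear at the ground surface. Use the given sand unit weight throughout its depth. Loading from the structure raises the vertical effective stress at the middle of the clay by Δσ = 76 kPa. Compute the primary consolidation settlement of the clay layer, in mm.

S_c ≈ 41.3 mm

Mid-depth of clay below the ground surface: z = 3.1 + 5.1/2 = 5.65 m.
Total vertical stress at mid-clay: σ_v = 20.2×3.1 + 17×2.55 = 105.97 kPa.
Pore pressure: u = 9.81×(5.65 − 0.54) = 50.129 kPa.
Initial effective stress: σ'_0 = σ_v − u = 105.97 − 50.129 = 55.841 kPa.
Final effective stress: σ'_f = 55.841 + 76 = 131.84 kPa.
σ'_f = 131.84 ≤ σ'_p = 152 kPa, so the clay remains overconsolidated and only the recompression index applies:
S_c = C_r·H/(1+e₀)·log₁₀(σ'_f/σ'_0) = 0.036×5.1/1.66×log₁₀(131.84/55.841)
    = 0.1106 × 0.37309 = 0.04126 m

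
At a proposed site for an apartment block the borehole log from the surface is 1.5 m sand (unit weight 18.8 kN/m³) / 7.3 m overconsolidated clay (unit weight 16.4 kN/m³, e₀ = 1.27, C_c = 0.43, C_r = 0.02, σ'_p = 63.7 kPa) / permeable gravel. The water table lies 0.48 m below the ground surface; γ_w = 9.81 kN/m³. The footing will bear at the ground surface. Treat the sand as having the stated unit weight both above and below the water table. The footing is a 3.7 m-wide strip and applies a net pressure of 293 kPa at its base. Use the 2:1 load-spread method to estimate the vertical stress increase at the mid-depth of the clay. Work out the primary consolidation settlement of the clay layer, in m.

Mid-depth of clay below the ground surface: z = 1.5 + 7.3/2 = 5.15 m.
Total vertical stress at mid-clay: σ_v = 18.8×1.5 + 16.4×3.65 = 88.06 kPa.
Pore pressure: u = 9.81×(5.15 − 0.48) = 45.813 kPa.
Initial effective stress: σ'_0 = σ_v − u = 88.06 − 45.813 = 42.247 kPa.
Stress increase at mid-clay by the 2:1 spreading method:
Δσ = qB/(B+z) = 293×3.7/(3.7+5.15) = 122.5 kPa
Final effective stress: σ'_f = 42.247 + 122.5 = 164.75 kPa.
σ'_f = 164.75 > σ'_p = 63.7 kPa, so the stress path crosses the preconsolidation pressure — recompression up to σ'_p, then virgin compression beyond:
S_c = H/(1+e₀)·[C_r·log₁₀(σ'_p/σ'_0) + C_c·log₁₀(σ'_f/σ'_p)]
    = 7.3/2.27 × [0.02×log₁₀(63.7/42.247) + 0.43×log₁₀(164.75/63.7)]
    = 3.2159 × [0.0035669 + 0.17745] = 0.5821 m

S_c ≈ 0.582 m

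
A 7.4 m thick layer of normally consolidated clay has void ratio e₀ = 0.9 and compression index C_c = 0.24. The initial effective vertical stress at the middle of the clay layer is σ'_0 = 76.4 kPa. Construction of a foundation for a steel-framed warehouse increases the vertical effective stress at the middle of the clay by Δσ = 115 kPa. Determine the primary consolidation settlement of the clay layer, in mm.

S_c ≈ 373 mm

Final effective stress: σ'_f = σ'_0 + Δσ = 76.4 + 115 = 191.4 kPa.
Normally consolidated clay, so the full stress increment lies on the virgin compression line:
S_c = C_c·H/(1+e₀)·log₁₀(σ'_f/σ'_0) = 0.24×7.4/(1+0.9)×log₁₀(191.4/76.4)
    = 0.93474 × 0.39885 = 0.3728 m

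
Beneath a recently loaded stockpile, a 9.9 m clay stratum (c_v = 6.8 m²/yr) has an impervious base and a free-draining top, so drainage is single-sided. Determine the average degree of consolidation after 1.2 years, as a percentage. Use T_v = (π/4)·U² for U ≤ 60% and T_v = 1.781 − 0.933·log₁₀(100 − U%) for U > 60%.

Drainage path length: H_d = H = 9.9 m (single drainage).
T_v = c_v·t/H_d² = 6.8×1.2/9.9² = 0.083257.
T_v = 0.083257 corresponds to the U ≤ 60% branch:
U = √(4T_v/π) = 0.3256

U ≈ 32.6 %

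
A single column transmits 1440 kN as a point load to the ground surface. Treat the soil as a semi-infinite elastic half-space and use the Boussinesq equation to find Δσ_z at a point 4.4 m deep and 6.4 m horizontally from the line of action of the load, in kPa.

Boussinesq vertical stress below a point load on an elastic half-space:
Δσ_z = 3P/(2πz²) · [1 + (r/z)²]^(−5/2)
r/z = 6.4/4.4 = 1.4545; [1+(r/z)²]^(−5/2) = 0.058359.
Δσ_z = 3×1440/(2π×4.4²) × 0.058359 = 35.514 × 0.058359 = 2.073 kPa

Δσ_z ≈ 2.07 kPa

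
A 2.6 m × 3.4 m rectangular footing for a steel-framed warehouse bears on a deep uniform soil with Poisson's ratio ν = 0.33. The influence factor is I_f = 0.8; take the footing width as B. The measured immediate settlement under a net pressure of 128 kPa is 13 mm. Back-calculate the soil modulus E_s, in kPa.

E_s ≈ 18200 kPa

S_e = q·B·(1−ν²)/E_s · I_f  ⇒  E_s = q·B·(1−ν²)·I_f / S_e.
E_s = 128 × 2.6 × 0.8911 × 0.8 / 0.013 = 18250 kPa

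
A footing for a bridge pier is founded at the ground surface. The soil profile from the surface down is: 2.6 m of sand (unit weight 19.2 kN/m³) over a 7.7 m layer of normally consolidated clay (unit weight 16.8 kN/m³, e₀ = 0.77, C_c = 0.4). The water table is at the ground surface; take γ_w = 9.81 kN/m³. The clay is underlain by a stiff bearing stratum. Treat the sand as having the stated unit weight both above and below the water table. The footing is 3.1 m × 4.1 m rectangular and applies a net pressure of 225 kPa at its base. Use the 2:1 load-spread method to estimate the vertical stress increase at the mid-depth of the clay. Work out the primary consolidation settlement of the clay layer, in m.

Mid-depth of clay below the ground surface: z = 2.6 + 7.7/2 = 6.45 m.
Total vertical stress at mid-clay: σ_v = 19.2×2.6 + 16.8×3.85 = 114.6 kPa.
Pore pressure: u = 9.81×(6.45 − 0) = 63.275 kPa.
Initial effective stress: σ'_0 = σ_v − u = 114.6 − 63.275 = 51.325 kPa.
Stress increase at mid-clay by the 2:1 spreading method:
Δσ = qBL/((B+z)(L+z)) = 225×3.1×4.1/((3.1+6.45)(4.1+6.45)) = 28.384 kPa
Final effective stress: σ'_f = σ'_0 + Δσ = 51.325 + 28.384 = 79.709 kPa.
Normally consolidated clay, so the full stress increment lies on the virgin compression line:
S_c = C_c·H/(1+e₀)·log₁₀(σ'_f/σ'_0) = 0.4×7.7/(1+0.77)×log₁₀(79.709/51.325)
    = 1.7401 × 0.19118 = 0.3327 m

S_c ≈ 0.333 m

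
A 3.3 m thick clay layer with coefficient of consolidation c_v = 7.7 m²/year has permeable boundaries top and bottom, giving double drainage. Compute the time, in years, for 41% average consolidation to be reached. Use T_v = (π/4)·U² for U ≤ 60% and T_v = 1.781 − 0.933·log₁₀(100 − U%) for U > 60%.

t ≈ 0.0467 years

Drainage path length: H_d = H/2 = 1.65 m (double drainage).
U ≤ 60%: T_v = (π/4)·U² = (π/4)×0.41² = 0.13203.
t = T_v·H_d²/c_v = 0.13203×1.65²/7.7 = 0.04668 years.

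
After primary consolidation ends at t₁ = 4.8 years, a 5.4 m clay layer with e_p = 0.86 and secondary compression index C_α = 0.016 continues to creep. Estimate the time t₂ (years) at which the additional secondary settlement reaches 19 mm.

t₂ ≈ 12.3 years

S_s = C_α·H/(1+e_p)·log₁₀(t₂/t₁) ⇒ log₁₀(t₂/t₁) = S_s·(1+e_p)/(C_α·H).
log₁₀(t₂/t₁) = 0.019 × (1+0.86) / (0.016×5.4) = 0.409
t₂ = t₁ × 10^0.409 = 4.8 × 2.565 = 12.31 years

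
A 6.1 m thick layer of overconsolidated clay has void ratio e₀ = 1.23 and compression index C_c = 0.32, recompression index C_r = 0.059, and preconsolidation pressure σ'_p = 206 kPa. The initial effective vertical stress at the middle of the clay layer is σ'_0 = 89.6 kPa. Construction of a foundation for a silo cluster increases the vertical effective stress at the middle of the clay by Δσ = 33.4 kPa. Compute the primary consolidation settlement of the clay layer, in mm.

Final effective stress: σ'_f = 89.6 + 33.4 = 123 kPa.
σ'_f = 123 ≤ σ'_p = 206 kPa, so the clay remains overconsolidated and only the recompression index applies:
S_c = C_r·H/(1+e₀)·log₁₀(σ'_f/σ'_0) = 0.059×6.1/2.23×log₁₀(123/89.6)
    = 0.16139 × 0.1376 = 0.02221 m

S_c ≈ 22.2 mm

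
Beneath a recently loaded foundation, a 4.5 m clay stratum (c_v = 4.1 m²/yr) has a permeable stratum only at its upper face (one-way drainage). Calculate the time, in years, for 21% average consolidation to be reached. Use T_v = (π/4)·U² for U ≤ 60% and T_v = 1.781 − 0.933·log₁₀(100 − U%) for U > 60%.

Drainage path length: H_d = H = 4.5 m (single drainage).
U ≤ 60%: T_v = (π/4)·U² = (π/4)×0.21² = 0.034636.
t = T_v·H_d²/c_v = 0.034636×4.5²/4.1 = 0.1711 years.

t ≈ 0.171 years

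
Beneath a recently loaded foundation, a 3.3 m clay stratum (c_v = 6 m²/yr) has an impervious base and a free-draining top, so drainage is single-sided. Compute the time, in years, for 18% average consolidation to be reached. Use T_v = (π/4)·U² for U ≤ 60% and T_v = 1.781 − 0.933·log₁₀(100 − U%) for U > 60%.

Drainage path length: H_d = H = 3.3 m (single drainage).
U ≤ 60%: T_v = (π/4)·U² = (π/4)×0.18² = 0.025447.
t = T_v·H_d²/c_v = 0.025447×3.3²/6 = 0.04619 years.

t ≈ 0.0462 years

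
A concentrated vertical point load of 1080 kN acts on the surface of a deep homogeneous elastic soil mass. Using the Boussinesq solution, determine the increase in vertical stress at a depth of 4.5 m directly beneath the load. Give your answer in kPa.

Δσ_z ≈ 25.5 kPa

Boussinesq vertical stress below a point load on an elastic half-space:
Δσ_z = 3P/(2πz²) · [1 + (r/z)²]^(−5/2)
r/z = 0/4.5 = 0; [1+(r/z)²]^(−5/2) = 1.
Δσ_z = 3×1080/(2π×4.5²) × 1 = 25.465 × 1 = 25.46 kPa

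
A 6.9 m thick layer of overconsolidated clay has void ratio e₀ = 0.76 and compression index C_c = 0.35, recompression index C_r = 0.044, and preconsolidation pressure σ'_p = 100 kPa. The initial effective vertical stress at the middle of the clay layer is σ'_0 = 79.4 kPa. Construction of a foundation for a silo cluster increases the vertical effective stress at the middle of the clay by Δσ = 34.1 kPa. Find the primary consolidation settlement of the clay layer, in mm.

Final effective stress: σ'_f = 79.4 + 34.1 = 113.5 kPa.
σ'_f = 113.5 > σ'_p = 100 kPa, so the stress path crosses the preconsolidation pressure — recompression up to σ'_p, then virgin compression beyond:
S_c = H/(1+e₀)·[C_r·log₁₀(σ'_p/σ'_0) + C_c·log₁₀(σ'_f/σ'_p)]
    = 6.9/1.76 × [0.044×log₁₀(100/79.4) + 0.35×log₁₀(113.5/100)]
    = 3.9205 × [0.0044079 + 0.019249] = 0.09275 m

S_c ≈ 92.7 mm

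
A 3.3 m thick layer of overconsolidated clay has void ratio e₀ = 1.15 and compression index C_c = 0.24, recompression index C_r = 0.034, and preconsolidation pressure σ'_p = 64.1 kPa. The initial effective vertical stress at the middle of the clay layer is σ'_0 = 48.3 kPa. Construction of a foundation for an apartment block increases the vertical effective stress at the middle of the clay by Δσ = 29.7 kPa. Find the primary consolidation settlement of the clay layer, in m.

Final effective stress: σ'_f = 48.3 + 29.7 = 78 kPa.
σ'_f = 78 > σ'_p = 64.1 kPa, so the stress path crosses the preconsolidation pressure — recompression up to σ'_p, then virgin compression beyond:
S_c = H/(1+e₀)·[C_r·log₁₀(σ'_p/σ'_0) + C_c·log₁₀(σ'_f/σ'_p)]
    = 3.3/2.15 × [0.034×log₁₀(64.1/48.3) + 0.24×log₁₀(78/64.1)]
    = 1.5349 × [0.004179 + 0.020457] = 0.03781 m

S_c ≈ 0.0378 m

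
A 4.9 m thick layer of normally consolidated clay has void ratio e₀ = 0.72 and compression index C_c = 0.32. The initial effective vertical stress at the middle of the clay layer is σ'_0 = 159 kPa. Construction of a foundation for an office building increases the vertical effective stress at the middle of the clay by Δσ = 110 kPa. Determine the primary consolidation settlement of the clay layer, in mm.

Final effective stress: σ'_f = σ'_0 + Δσ = 159 + 110 = 269 kPa.
Normally consolidated clay, so the full stress increment lies on the virgin compression line:
S_c = C_c·H/(1+e₀)·log₁₀(σ'_f/σ'_0) = 0.32×4.9/(1+0.72)×log₁₀(269/159)
    = 0.91163 × 0.22836 = 0.2082 m

S_c ≈ 208 mm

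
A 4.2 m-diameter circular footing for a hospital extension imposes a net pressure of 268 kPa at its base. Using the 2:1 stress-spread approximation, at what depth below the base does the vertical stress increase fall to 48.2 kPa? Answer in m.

z ≈ 5.7 m

2:1 spreading — at depth z the loaded area has grown by z in each plan dimension:
qD²/(D+z)² = Δσ_z ⇒ z = D(√(q/Δσ_z) − 1) = 4.2×(√(268/48.2) − 1) = 5.704 m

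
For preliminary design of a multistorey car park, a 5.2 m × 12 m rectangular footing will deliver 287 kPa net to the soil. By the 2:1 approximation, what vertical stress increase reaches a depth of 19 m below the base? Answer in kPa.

By the 2:1 method the load spreads at 1 horizontal : 2 vertical, so at depth z the loaded area has grown by z in each plan dimension:
Δσ = qBL/((B+z)(L+z)) = 287×5.2×12/((5.2+19)(12+19)) = 23.872 kPa

Δσ_z ≈ 23.9 kPa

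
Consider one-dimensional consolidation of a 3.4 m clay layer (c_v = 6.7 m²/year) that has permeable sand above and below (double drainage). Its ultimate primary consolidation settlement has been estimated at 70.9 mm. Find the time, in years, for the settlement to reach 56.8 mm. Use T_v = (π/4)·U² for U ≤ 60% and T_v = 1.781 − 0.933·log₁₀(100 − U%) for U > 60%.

Drainage path length: H_d = H/2 = 1.7 m (double drainage).
U = S(t)/S_ult = 56.8/70.9 = 0.8011.
U > 60%: T_v = 1.781 − 0.933·log₁₀(100 − 80.113) = 0.56943.
t = T_v·H_d²/c_v = 0.56943×1.7²/6.7 = 0.2456 years.

t ≈ 0.246 years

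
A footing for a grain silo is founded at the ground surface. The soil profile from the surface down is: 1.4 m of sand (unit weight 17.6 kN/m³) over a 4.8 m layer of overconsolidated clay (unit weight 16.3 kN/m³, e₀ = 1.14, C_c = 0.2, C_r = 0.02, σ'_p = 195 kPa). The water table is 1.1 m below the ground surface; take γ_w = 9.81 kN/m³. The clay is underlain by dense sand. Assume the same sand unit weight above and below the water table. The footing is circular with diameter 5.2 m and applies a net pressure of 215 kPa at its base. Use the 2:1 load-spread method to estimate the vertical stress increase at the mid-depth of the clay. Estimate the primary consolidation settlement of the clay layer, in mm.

S_c ≈ 20.9 mm

Mid-depth of clay below the ground surface: z = 1.4 + 4.8/2 = 3.8 m.
Total vertical stress at mid-clay: σ_v = 17.6×1.4 + 16.3×2.4 = 63.76 kPa.
Pore pressure: u = 9.81×(3.8 − 1.1) = 26.487 kPa.
Initial effective stress: σ'_0 = σ_v − u = 63.76 − 26.487 = 37.273 kPa.
Stress increase at mid-clay by the 2:1 spreading method:
Δσ ≈ qD²/(D+z)² = 215×5.2²/(5.2+3.8)² = 71.773 kPa
Final effective stress: σ'_f = 37.273 + 71.773 = 109.05 kPa.
σ'_f = 109.05 ≤ σ'_p = 195 kPa, so the clay remains overconsolidated and only the recompression index applies:
S_c = C_r·H/(1+e₀)·log₁₀(σ'_f/σ'_0) = 0.02×4.8/2.14×log₁₀(109.05/37.273)
    = 0.04486 × 0.46623 = 0.02092 m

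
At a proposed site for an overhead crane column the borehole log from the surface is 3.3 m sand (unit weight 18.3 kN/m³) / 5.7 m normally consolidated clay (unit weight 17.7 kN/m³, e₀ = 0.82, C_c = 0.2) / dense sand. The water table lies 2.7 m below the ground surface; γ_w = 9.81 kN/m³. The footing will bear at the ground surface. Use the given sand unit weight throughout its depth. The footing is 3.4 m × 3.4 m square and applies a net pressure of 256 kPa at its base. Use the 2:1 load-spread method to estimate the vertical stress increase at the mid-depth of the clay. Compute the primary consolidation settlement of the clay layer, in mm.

S_c ≈ 95.7 mm

Mid-depth of clay below the ground surface: z = 3.3 + 5.7/2 = 6.15 m.
Total vertical stress at mid-clay: σ_v = 18.3×3.3 + 17.7×2.85 = 110.84 kPa.
Pore pressure: u = 9.81×(6.15 − 2.7) = 33.845 kPa.
Initial effective stress: σ'_0 = σ_v − u = 110.84 − 33.845 = 76.995 kPa.
Stress increase at mid-clay by the 2:1 spreading method:
Δσ = qBL/((B+z)(L+z)) = 256×3.4×3.4/((3.4+6.15)(3.4+6.15)) = 32.448 kPa
Final effective stress: σ'_f = σ'_0 + Δσ = 76.995 + 32.448 = 109.44 kPa.
Normally consolidated clay, so the full stress increment lies on the virgin compression line:
S_c = C_c·H/(1+e₀)·log₁₀(σ'_f/σ'_0) = 0.2×5.7/(1+0.82)×log₁₀(109.44/76.995)
    = 0.62637 × 0.15271 = 0.09565 m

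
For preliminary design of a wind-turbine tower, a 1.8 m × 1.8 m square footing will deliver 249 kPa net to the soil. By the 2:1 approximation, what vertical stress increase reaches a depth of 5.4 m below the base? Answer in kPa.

Δσ_z ≈ 15.6 kPa

By the 2:1 method the load spreads at 1 horizontal : 2 vertical, so at depth z the loaded area has grown by z in each plan dimension:
Δσ = qBL/((B+z)(L+z)) = 249×1.8×1.8/((1.8+5.4)(1.8+5.4)) = 15.562 kPa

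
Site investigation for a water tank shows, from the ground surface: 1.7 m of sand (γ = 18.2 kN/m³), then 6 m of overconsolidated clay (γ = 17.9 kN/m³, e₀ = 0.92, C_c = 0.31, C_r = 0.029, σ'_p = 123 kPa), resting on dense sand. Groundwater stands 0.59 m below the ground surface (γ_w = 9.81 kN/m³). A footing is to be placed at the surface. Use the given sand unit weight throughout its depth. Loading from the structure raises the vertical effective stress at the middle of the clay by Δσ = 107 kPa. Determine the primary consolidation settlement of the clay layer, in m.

Mid-depth of clay below the ground surface: z = 1.7 + 6/2 = 4.7 m.
Total vertical stress at mid-clay: σ_v = 18.2×1.7 + 17.9×3 = 84.64 kPa.
Pore pressure: u = 9.81×(4.7 − 0.59) = 40.319 kPa.
Initial effective stress: σ'_0 = σ_v − u = 84.64 − 40.319 = 44.321 kPa.
Final effective stress: σ'_f = 44.321 + 107 = 151.32 kPa.
σ'_f = 151.32 > σ'_p = 123 kPa, so the stress path crosses the preconsolidation pressure — recompression up to σ'_p, then virgin compression beyond:
S_c = H/(1+e₀)·[C_r·log₁₀(σ'_p/σ'_0) + C_c·log₁₀(σ'_f/σ'_p)]
    = 6/1.92 × [0.029×log₁₀(123/44.321) + 0.31×log₁₀(151.32/123)]
    = 3.125 × [0.012856 + 0.027897] = 0.1274 m

S_c ≈ 0.127 m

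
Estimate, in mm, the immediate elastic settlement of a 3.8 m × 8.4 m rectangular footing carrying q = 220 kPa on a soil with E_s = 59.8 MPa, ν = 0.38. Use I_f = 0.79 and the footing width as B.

Immediate (elastic) settlement: S_e = q·B·(1−ν²)/E_s · I_f.
E_s = 59.8 MPa = 59800 kPa.
S_e = 220 × 3.8 × (1 − 0.38²) / 59800 × 0.79
    = 220 × 3.8 × 0.8556 / 59800 × 0.79
    = 0.009449 m = 9.449 mm

S_e ≈ 9.45 mm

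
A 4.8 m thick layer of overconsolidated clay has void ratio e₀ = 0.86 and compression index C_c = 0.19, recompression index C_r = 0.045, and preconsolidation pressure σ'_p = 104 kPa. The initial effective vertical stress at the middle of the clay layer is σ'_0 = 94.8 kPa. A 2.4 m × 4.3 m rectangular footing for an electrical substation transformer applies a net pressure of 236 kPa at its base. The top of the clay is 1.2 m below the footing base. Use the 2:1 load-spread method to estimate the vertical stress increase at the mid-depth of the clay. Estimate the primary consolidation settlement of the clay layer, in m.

S_c ≈ 0.0772 m

Mid-depth of clay below the footing base: z = 1.2 + 4.8/2 = 3.6 m.
Stress increase at mid-clay by the 2:1 spreading method:
Δσ = qBL/((B+z)(L+z)) = 236×2.4×4.3/((2.4+3.6)(4.3+3.6)) = 51.382 kPa
Final effective stress: σ'_f = 94.8 + 51.382 = 146.18 kPa.
σ'_f = 146.18 > σ'_p = 104 kPa, so the stress path crosses the preconsolidation pressure — recompression up to σ'_p, then virgin compression beyond:
S_c = H/(1+e₀)·[C_r·log₁₀(σ'_p/σ'_0) + C_c·log₁₀(σ'_f/σ'_p)]
    = 4.8/1.86 × [0.045×log₁₀(104/94.8) + 0.19×log₁₀(146.18/104)]
    = 2.5806 × [0.0018101 + 0.028092] = 0.07717 m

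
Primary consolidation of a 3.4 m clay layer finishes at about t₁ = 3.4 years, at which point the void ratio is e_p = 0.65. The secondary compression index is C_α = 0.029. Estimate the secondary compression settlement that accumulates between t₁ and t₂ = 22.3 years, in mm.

S_s ≈ 48.8 mm

Secondary compression: S_s = C_α·H/(1+e_p)·log₁₀(t₂/t₁)
S_s = 0.029×3.4/(1+0.65)×log₁₀(22.3/3.4)
    = 0.05976 × 0.8168 = 0.04881 m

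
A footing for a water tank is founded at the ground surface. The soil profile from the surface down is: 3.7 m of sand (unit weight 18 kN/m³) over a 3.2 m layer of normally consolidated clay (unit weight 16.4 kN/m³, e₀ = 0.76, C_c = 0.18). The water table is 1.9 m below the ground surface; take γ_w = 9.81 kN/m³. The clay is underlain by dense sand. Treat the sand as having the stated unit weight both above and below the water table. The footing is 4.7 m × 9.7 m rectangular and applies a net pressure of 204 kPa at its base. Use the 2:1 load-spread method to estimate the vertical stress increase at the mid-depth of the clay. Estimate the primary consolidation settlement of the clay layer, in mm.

Mid-depth of clay below the ground surface: z = 3.7 + 3.2/2 = 5.3 m.
Total vertical stress at mid-clay: σ_v = 18×3.7 + 16.4×1.6 = 92.84 kPa.
Pore pressure: u = 9.81×(5.3 − 1.9) = 33.354 kPa.
Initial effective stress: σ'_0 = σ_v − u = 92.84 − 33.354 = 59.486 kPa.
Stress increase at mid-clay by the 2:1 spreading method:
Δσ = qBL/((B+z)(L+z)) = 204×4.7×9.7/((4.7+5.3)(9.7+5.3)) = 62.002 kPa
Final effective stress: σ'_f = σ'_0 + Δσ = 59.486 + 62.002 = 121.49 kPa.
Normally consolidated clay, so the full stress increment lies on the virgin compression line:
S_c = C_c·H/(1+e₀)·log₁₀(σ'_f/σ'_0) = 0.18×3.2/(1+0.76)×log₁₀(121.49/59.486)
    = 0.32727 × 0.31013 = 0.1015 m

S_c ≈ 101 mm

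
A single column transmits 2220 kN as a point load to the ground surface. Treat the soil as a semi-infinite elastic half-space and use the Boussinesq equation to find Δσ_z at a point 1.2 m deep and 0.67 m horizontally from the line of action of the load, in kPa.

Δσ_z ≈ 374 kPa

Boussinesq vertical stress below a point load on an elastic half-space:
Δσ_z = 3P/(2πz²) · [1 + (r/z)²]^(−5/2)
r/z = 0.67/1.2 = 0.55833; [1+(r/z)²]^(−5/2) = 0.50744.
Δσ_z = 3×2220/(2π×1.2²) × 0.50744 = 736.09 × 0.50744 = 373.5 kPa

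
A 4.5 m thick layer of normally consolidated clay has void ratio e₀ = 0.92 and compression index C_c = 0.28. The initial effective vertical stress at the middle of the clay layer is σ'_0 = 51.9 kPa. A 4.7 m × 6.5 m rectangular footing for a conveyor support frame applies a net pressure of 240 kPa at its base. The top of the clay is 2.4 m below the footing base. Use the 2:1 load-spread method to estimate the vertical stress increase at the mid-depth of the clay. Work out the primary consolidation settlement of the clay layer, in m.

Mid-depth of clay below the footing base: z = 2.4 + 4.5/2 = 4.65 m.
Stress increase at mid-clay by the 2:1 spreading method:
Δσ = qBL/((B+z)(L+z)) = 240×4.7×6.5/((4.7+4.65)(6.5+4.65)) = 70.329 kPa
Final effective stress: σ'_f = σ'_0 + Δσ = 51.9 + 70.329 = 122.23 kPa.
Normally consolidated clay, so the full stress increment lies on the virgin compression line:
S_c = C_c·H/(1+e₀)·log₁₀(σ'_f/σ'_0) = 0.28×4.5/(1+0.92)×log₁₀(122.23/51.9)
    = 0.65625 × 0.37201 = 0.2441 m

S_c ≈ 0.244 m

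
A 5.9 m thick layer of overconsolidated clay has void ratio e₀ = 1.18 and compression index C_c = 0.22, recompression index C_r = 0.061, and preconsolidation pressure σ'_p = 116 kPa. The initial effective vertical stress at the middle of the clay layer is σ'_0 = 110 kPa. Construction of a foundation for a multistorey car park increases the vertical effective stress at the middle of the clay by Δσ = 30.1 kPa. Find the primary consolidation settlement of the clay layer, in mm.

Final effective stress: σ'_f = 110 + 30.1 = 140.1 kPa.
σ'_f = 140.1 > σ'_p = 116 kPa, so the stress path crosses the preconsolidation pressure — recompression up to σ'_p, then virgin compression beyond:
S_c = H/(1+e₀)·[C_r·log₁₀(σ'_p/σ'_0) + C_c·log₁₀(σ'_f/σ'_p)]
    = 5.9/2.18 × [0.061×log₁₀(116/110) + 0.22×log₁₀(140.1/116)]
    = 2.7064 × [0.001407 + 0.018036] = 0.05262 m

S_c ≈ 52.6 mm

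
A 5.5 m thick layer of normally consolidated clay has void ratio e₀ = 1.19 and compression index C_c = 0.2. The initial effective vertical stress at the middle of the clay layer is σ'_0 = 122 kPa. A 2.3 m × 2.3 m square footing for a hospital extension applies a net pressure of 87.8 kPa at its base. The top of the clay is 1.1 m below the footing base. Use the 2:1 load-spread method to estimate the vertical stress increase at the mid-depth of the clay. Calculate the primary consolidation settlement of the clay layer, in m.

S_c ≈ 0.0209 m

Mid-depth of clay below the footing base: z = 1.1 + 5.5/2 = 3.85 m.
Stress increase at mid-clay by the 2:1 spreading method:
Δσ = qBL/((B+z)(L+z)) = 87.8×2.3×2.3/((2.3+3.85)(2.3+3.85)) = 12.28 kPa
Final effective stress: σ'_f = σ'_0 + Δσ = 122 + 12.28 = 134.28 kPa.
Normally consolidated clay, so the full stress increment lies on the virgin compression line:
S_c = C_c·H/(1+e₀)·log₁₀(σ'_f/σ'_0) = 0.2×5.5/(1+1.19)×log₁₀(134.28/122)
    = 0.50228 × 0.041652 = 0.02092 m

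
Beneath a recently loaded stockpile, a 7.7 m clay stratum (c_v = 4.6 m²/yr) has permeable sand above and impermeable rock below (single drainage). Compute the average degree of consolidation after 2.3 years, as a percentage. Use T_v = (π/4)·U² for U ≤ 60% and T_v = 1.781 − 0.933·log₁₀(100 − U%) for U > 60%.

Drainage path length: H_d = H = 7.7 m (single drainage).
T_v = c_v·t/H_d² = 4.6×2.3/7.7² = 0.17844.
T_v = 0.17844 corresponds to the U ≤ 60% branch:
U = √(4T_v/π) = 0.4767

U ≈ 47.7 %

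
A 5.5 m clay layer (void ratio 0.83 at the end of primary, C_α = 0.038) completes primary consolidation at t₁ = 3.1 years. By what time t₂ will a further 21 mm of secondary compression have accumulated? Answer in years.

S_s = C_α·H/(1+e_p)·log₁₀(t₂/t₁) ⇒ log₁₀(t₂/t₁) = S_s·(1+e_p)/(C_α·H).
log₁₀(t₂/t₁) = 0.021 × (1+0.83) / (0.038×5.5) = 0.1839
t₂ = t₁ × 10^0.1839 = 3.1 × 1.527 = 4.734 years

t₂ ≈ 4.73 years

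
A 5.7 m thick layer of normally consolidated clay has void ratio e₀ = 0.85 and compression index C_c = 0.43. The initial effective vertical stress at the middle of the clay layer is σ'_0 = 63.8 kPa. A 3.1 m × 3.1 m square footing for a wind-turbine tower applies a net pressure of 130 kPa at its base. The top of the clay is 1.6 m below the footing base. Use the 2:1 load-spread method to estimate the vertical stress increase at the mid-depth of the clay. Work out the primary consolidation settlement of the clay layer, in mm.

S_c ≈ 170 mm

Mid-depth of clay below the footing base: z = 1.6 + 5.7/2 = 4.45 m.
Stress increase at mid-clay by the 2:1 spreading method:
Δσ = qBL/((B+z)(L+z)) = 130×3.1×3.1/((3.1+4.45)(3.1+4.45)) = 21.917 kPa
Final effective stress: σ'_f = σ'_0 + Δσ = 63.8 + 21.917 = 85.717 kPa.
Normally consolidated clay, so the full stress increment lies on the virgin compression line:
S_c = C_c·H/(1+e₀)·log₁₀(σ'_f/σ'_0) = 0.43×5.7/(1+0.85)×log₁₀(85.717/63.8)
    = 1.3249 × 0.12825 = 0.1699 m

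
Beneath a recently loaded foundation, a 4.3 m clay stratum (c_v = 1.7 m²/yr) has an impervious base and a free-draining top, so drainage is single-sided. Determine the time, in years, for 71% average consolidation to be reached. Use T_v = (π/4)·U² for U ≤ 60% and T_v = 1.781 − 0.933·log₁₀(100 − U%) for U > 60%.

t ≈ 4.53 years

Drainage path length: H_d = H = 4.3 m (single drainage).
U > 60%: T_v = 1.781 − 0.933·log₁₀(100 − 71) = 0.41658.
t = T_v·H_d²/c_v = 0.41658×4.3²/1.7 = 4.531 years.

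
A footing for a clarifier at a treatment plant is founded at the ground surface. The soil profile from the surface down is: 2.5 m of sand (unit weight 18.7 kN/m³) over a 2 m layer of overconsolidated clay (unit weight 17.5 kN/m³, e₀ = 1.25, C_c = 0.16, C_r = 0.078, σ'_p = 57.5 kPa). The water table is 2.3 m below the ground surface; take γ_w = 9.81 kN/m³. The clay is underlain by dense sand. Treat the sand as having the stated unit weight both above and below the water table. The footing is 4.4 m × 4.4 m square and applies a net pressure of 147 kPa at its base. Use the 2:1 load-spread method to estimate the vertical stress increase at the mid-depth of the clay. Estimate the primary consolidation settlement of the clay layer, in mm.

S_c ≈ 35.7 mm

Mid-depth of clay below the ground surface: z = 2.5 + 2/2 = 3.5 m.
Total vertical stress at mid-clay: σ_v = 18.7×2.5 + 17.5×1 = 64.25 kPa.
Pore pressure: u = 9.81×(3.5 − 2.3) = 11.772 kPa.
Initial effective stress: σ'_0 = σ_v − u = 64.25 − 11.772 = 52.478 kPa.
Stress increase at mid-clay by the 2:1 spreading method:
Δσ = qBL/((B+z)(L+z)) = 147×4.4×4.4/((4.4+3.5)(4.4+3.5)) = 45.6 kPa
Final effective stress: σ'_f = 52.478 + 45.6 = 98.078 kPa.
σ'_f = 98.078 > σ'_p = 57.5 kPa, so the stress path crosses the preconsolidation pressure — recompression up to σ'_p, then virgin compression beyond:
S_c = H/(1+e₀)·[C_r·log₁₀(σ'_p/σ'_0) + C_c·log₁₀(σ'_f/σ'_p)]
    = 2/2.25 × [0.078×log₁₀(57.5/52.478) + 0.16×log₁₀(98.078/57.5)]
    = 0.88889 × [0.0030959 + 0.037105] = 0.03573 m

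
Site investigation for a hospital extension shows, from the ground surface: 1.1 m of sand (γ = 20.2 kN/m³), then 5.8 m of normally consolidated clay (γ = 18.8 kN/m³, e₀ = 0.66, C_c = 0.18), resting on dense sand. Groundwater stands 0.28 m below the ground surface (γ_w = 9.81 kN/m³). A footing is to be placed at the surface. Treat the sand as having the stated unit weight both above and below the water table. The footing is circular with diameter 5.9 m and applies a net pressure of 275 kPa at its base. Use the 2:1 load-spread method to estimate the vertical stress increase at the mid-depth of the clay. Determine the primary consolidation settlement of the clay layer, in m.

S_c ≈ 0.336 m

Mid-depth of clay below the ground surface: z = 1.1 + 5.8/2 = 4 m.
Total vertical stress at mid-clay: σ_v = 20.2×1.1 + 18.8×2.9 = 76.74 kPa.
Pore pressure: u = 9.81×(4 − 0.28) = 36.493 kPa.
Initial effective stress: σ'_0 = σ_v − u = 76.74 − 36.493 = 40.247 kPa.
Stress increase at mid-clay by the 2:1 spreading method:
Δσ ≈ qD²/(D+z)² = 275×5.9²/(5.9+4)² = 97.671 kPa
Final effective stress: σ'_f = σ'_0 + Δσ = 40.247 + 97.671 = 137.92 kPa.
Normally consolidated clay, so the full stress increment lies on the virgin compression line:
S_c = C_c·H/(1+e₀)·log₁₀(σ'_f/σ'_0) = 0.18×5.8/(1+0.66)×log₁₀(137.92/40.247)
    = 0.62892 × 0.53489 = 0.3364 m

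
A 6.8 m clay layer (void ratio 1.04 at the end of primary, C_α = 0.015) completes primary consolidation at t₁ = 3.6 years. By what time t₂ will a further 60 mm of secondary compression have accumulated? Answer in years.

S_s = C_α·H/(1+e_p)·log₁₀(t₂/t₁) ⇒ log₁₀(t₂/t₁) = S_s·(1+e_p)/(C_α·H).
log₁₀(t₂/t₁) = 0.06 × (1+1.04) / (0.015×6.8) = 1.2
t₂ = t₁ × 10^1.2 = 3.6 × 15.85 = 57.06 years

t₂ ≈ 57.1 years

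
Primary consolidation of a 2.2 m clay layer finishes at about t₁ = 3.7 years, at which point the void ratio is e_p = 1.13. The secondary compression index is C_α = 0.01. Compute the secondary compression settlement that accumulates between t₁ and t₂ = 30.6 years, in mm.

Secondary compression: S_s = C_α·H/(1+e_p)·log₁₀(t₂/t₁)
S_s = 0.01×2.2/(1+1.13)×log₁₀(30.6/3.7)
    = 0.01033 × 0.9175 = 0.009477 m

S_s ≈ 9.48 mm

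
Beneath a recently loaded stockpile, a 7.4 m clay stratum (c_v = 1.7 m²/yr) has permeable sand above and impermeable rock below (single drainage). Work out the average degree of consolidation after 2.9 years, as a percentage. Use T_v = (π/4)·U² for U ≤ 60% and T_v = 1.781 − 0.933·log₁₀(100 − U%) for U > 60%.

Drainage path length: H_d = H = 7.4 m (single drainage).
T_v = c_v·t/H_d² = 1.7×2.9/7.4² = 0.090029.
T_v = 0.090029 corresponds to the U ≤ 60% branch:
U = √(4T_v/π) = 0.3386

U ≈ 33.9 %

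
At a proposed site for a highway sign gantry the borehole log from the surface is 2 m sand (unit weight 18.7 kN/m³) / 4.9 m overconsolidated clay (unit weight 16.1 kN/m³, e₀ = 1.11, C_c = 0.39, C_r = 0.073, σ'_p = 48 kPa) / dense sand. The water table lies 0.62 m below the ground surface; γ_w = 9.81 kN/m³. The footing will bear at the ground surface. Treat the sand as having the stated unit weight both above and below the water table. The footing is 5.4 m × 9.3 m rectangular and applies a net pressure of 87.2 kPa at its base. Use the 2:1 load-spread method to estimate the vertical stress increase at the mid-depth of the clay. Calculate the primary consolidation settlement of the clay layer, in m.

S_c ≈ 0.172 m

Mid-depth of clay below the ground surface: z = 2 + 4.9/2 = 4.45 m.
Total vertical stress at mid-clay: σ_v = 18.7×2 + 16.1×2.45 = 76.845 kPa.
Pore pressure: u = 9.81×(4.45 − 0.62) = 37.572 kPa.
Initial effective stress: σ'_0 = σ_v − u = 76.845 − 37.572 = 39.273 kPa.
Stress increase at mid-clay by the 2:1 spreading method:
Δσ = qBL/((B+z)(L+z)) = 87.2×5.4×9.3/((5.4+4.45)(9.3+4.45)) = 32.334 kPa
Final effective stress: σ'_f = 39.273 + 32.334 = 71.607 kPa.
σ'_f = 71.607 > σ'_p = 48 kPa, so the stress path crosses the preconsolidation pressure — recompression up to σ'_p, then virgin compression beyond:
S_c = H/(1+e₀)·[C_r·log₁₀(σ'_p/σ'_0) + C_c·log₁₀(σ'_f/σ'_p)]
    = 4.9/2.11 × [0.073×log₁₀(48/39.273) + 0.39×log₁₀(71.607/48)]
    = 2.3223 × [0.0063617 + 0.067749] = 0.1721 m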